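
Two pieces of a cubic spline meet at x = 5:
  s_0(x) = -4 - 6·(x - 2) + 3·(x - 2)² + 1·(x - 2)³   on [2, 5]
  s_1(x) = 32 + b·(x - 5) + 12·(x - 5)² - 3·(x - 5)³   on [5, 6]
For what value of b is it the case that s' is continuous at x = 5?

s_0'(x) = -6 + 6·(x - 2) + 3·(x - 2)², so s_0'(5) = 39. On the right, s_1'(5) = b, so b = 39.

39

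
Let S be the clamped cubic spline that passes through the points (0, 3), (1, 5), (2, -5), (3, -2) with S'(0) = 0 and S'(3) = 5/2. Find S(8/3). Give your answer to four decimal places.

-3.4938

Write σ_i for S''(x_i). With h_i = 1, 1, 1 and divided differences Δ_i = 2, -10, 3, the continuity of S' gives the tridiagonal system
  1·σ_0 + 4·σ_1 + 1·σ_2 = 6(Δ_1 - Δ_0) = -72
  1·σ_1 + 4·σ_2 + 1·σ_3 = 6(Δ_2 - Δ_1) = 78
Clamped end conditions give two more equations: 2h_0·σ_0 + h_0·σ_1 = 6(Δ_0 - S'(0)) = 12 and h_2·σ_2 + 2h_2·σ_3 = 6(S'(3) - Δ_2) = -3.
Hence σ_0 = 65/3, σ_1 = -94/3, σ_2 = 95/3, σ_3 = -52/3.
On [2, 3], S(x) = -5 - 14/3·(x - 2) + 95/6·(x - 2)² - 49/6·(x - 2)³.
With (x - 2) = 2/3: S(8/3) = -283/81.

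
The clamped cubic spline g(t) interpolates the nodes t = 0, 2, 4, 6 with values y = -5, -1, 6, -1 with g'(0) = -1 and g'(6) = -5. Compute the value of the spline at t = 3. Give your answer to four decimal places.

Write M_i for g''(x_i). With h_i = 2, 2, 2 and divided differences Δ_i = 2, 7/2, -7/2, the continuity of g' gives the tridiagonal system
  2·M_0 + 8·M_1 + 2·M_2 = 6(Δ_1 - Δ_0) = 9
  2·M_1 + 8·M_2 + 2·M_3 = 6(Δ_2 - Δ_1) = -42
Clamped end conditions give two more equations: 2h_0·M_0 + h_0·M_1 = 6(Δ_0 - g'(0)) = 18 and h_2·M_2 + 2h_2·M_3 = 6(g'(6) - Δ_2) = -9.
Forward elimination and back-substitution give M_0 = 11/3, M_1 = 5/3, M_2 = -35/6, M_3 = 2/3.
On [2, 4], g(t) = -1 + 13/3·(t - 2) + 5/6·(t - 2)² - 5/8·(t - 2)³.
With (t - 2) = 1: g(3) = 85/24.

3.5417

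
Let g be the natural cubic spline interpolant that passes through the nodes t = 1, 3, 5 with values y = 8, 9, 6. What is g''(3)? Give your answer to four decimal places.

Put M_i = g'' at the i-th knot. Here h = (2, 2) and Δ = (1/2, -3/2), so the interior equations h_(i-1)·M_(i-1) + 2(h_(i-1)+h_i)·M_i + h_i·M_(i+1) = 6(Δ_i − Δ_(i-1)) read
  2·M_0 + 8·M_1 + 2·M_2 = 6(Δ_1 - Δ_0) = -12
Natural end conditions: M_0 = M_2 = 0.
Hence M_0 = 0, M_1 = -3/2, M_2 = 0.

-1.5000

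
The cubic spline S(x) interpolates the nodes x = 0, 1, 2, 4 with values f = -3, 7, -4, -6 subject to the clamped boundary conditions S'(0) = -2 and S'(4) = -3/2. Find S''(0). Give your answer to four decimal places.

62.4091

Let m_i = S''(x_i). Step sizes h_i = 1, 1, 2; slopes of the chords Δ_i = (y_(i+1) - y_i)/h_i = 10, -11, -1.
  1·m_0 + 4·m_1 + 1·m_2 = 6(Δ_1 - Δ_0) = -126
  1·m_1 + 6·m_2 + 2·m_3 = 6(Δ_2 - Δ_1) = 60
Clamped end conditions give two more equations: 2h_0·m_0 + h_0·m_1 = 6(Δ_0 - S'(0)) = 72 and h_2·m_2 + 2h_2·m_3 = 6(S'(4) - Δ_2) = -3.
Forward elimination and back-substitution give m_0 = 1373/22, m_1 = -581/11, m_2 = 503/22, m_3 = -134/11.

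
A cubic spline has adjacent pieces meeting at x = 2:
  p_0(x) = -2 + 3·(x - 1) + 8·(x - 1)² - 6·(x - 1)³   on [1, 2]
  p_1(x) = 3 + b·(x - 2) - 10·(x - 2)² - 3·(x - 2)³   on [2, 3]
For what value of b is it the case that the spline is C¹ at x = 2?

1

p_0'(x) = 3 + 16·(x - 1) - 18·(x - 1)², so p_0'(2) = 1. On the right, p_1'(2) = b, so b = 1.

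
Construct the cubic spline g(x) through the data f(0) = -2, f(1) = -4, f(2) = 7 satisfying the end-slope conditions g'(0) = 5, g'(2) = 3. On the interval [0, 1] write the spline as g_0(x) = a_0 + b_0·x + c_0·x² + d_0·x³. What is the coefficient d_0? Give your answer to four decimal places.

13.7500

With σ_i denoting the second derivative at x_i, h_i = 1, 1, and Δ_i = (y_(i+1) − y_i)/h_i = -2, 11:
  1·σ_0 + 4·σ_1 + 1·σ_2 = 6(Δ_1 - Δ_0) = 78
Clamped end conditions give two more equations: 2h_0·σ_0 + h_0·σ_1 = 6(Δ_0 - g'(0)) = -42 and h_1·σ_1 + 2h_1·σ_2 = 6(g'(2) - Δ_1) = -48.
Solving: σ_0 = -83/2, σ_1 = 41, σ_2 = -89/2.
On [0, 1], with g_0(x) = a_0 + b_0·x + c_0·x² + d_0·x³: c_0 = σ_0/2 = -83/4, d_0 = (σ_1 - σ_0)/(6h_0) = 55/4, b_0 = Δ_0 - h_0(2σ_0 + σ_1)/6 = 5.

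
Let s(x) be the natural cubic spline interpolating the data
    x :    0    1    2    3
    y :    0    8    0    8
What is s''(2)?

32

Let m_i = s''(x_i). Step sizes h_i = 1, 1, 1; slopes of the chords Δ_i = (y_(i+1) - y_i)/h_i = 8, -8, 8.
  1·m_0 + 4·m_1 + 1·m_2 = 6(Δ_1 - Δ_0) = -96
  1·m_1 + 4·m_2 + 1·m_3 = 6(Δ_2 - Δ_1) = 96
Natural end conditions: m_0 = m_3 = 0.
Solving the tridiagonal system: m_0 = 0, m_1 = -32, m_2 = 32, m_3 = 0.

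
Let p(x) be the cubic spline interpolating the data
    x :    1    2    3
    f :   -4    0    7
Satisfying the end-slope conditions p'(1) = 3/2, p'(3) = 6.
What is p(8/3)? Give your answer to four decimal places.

Let σ_i = p''(x_i). Step sizes h_i = 1, 1; slopes of the chords Δ_i = (y_(i+1) - y_i)/h_i = 4, 7.
  1·σ_0 + 4·σ_1 + 1·σ_2 = 6(Δ_1 - Δ_0) = 18
Clamped end conditions give two more equations: 2h_0·σ_0 + h_0·σ_1 = 6(Δ_0 - p'(1)) = 15 and h_1·σ_1 + 2h_1·σ_2 = 6(p'(3) - Δ_1) = -6.
Solving the tridiagonal system: σ_0 = 21/4, σ_1 = 9/2, σ_2 = -21/4.
On [2, 3], p(x) = 0 + 51/8·(x - 2) + 9/4·(x - 2)² - 13/8·(x - 2)³.
With (x - 2) = 2/3: p(8/3) = 515/108.

4.7685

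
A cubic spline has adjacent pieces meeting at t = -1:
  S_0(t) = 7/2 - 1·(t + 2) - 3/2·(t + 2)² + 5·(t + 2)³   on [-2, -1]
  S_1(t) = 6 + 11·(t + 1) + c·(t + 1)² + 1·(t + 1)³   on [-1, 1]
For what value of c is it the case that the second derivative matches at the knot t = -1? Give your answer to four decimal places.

13.5000

S_0''(t) = -3 + 30·(t + 2), so S_0''(-1) = 27. On the right, S_1''(-1) = 2c, so c = 27/2.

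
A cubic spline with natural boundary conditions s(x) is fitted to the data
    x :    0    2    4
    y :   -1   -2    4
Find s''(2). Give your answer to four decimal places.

With M_i denoting the second derivative at x_i, h_i = 2, 2, and Δ_i = (y_(i+1) − y_i)/h_i = -1/2, 3:
  2·M_0 + 8·M_1 + 2·M_2 = 6(Δ_1 - Δ_0) = 21
Natural end conditions: M_0 = M_2 = 0.
Solving: M_0 = 0, M_1 = 21/8, M_2 = 0.

2.6250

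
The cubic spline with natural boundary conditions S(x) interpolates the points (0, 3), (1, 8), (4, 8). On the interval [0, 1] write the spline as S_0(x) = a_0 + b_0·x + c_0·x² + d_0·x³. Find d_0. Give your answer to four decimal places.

With m_i denoting the second derivative at x_i, h_i = 1, 3, and Δ_i = (y_(i+1) − y_i)/h_i = 5, 0:
  1·m_0 + 8·m_1 + 3·m_2 = 6(Δ_1 - Δ_0) = -30
Natural end conditions: m_0 = m_2 = 0.
Hence m_0 = 0, m_1 = -15/4, m_2 = 0.
On [0, 1], with S_0(x) = a_0 + b_0·x + c_0·x² + d_0·x³: c_0 = m_0/2 = 0, d_0 = (m_1 - m_0)/(6h_0) = -5/8, b_0 = Δ_0 - h_0(2m_0 + m_1)/6 = 45/8.

-0.6250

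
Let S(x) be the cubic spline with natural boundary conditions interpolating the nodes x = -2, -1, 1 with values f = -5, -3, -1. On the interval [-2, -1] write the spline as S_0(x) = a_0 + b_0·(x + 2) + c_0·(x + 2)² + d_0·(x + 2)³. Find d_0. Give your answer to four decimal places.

-0.1667

With M_i denoting the second derivative at x_i, h_i = 1, 2, and Δ_i = (y_(i+1) − y_i)/h_i = 2, 1:
  1·M_0 + 6·M_1 + 2·M_2 = 6(Δ_1 - Δ_0) = -6
Natural end conditions: M_0 = M_2 = 0.
Hence M_0 = 0, M_1 = -1, M_2 = 0.
On [-2, -1], with S_0(x) = a_0 + b_0·(x + 2) + c_0·(x + 2)² + d_0·(x + 2)³: c_0 = M_0/2 = 0, d_0 = (M_1 - M_0)/(6h_0) = -1/6, b_0 = Δ_0 - h_0(2M_0 + M_1)/6 = 13/6.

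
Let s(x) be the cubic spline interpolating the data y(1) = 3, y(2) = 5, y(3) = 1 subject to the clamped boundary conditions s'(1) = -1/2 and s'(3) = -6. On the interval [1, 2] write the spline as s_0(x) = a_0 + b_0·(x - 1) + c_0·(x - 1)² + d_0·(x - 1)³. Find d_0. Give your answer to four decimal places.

With M_i denoting the second derivative at x_i, h_i = 1, 1, and Δ_i = (y_(i+1) − y_i)/h_i = 2, -4:
  1·M_0 + 4·M_1 + 1·M_2 = 6(Δ_1 - Δ_0) = -36
Clamped end conditions give two more equations: 2h_0·M_0 + h_0·M_1 = 6(Δ_0 - s'(1)) = 15 and h_1·M_1 + 2h_1·M_2 = 6(s'(3) - Δ_1) = -12.
Forward elimination and back-substitution give M_0 = 55/4, M_1 = -25/2, M_2 = 1/4.
On [1, 2], with s_0(x) = a_0 + b_0·(x - 1) + c_0·(x - 1)² + d_0·(x - 1)³: c_0 = M_0/2 = 55/8, d_0 = (M_1 - M_0)/(6h_0) = -35/8, b_0 = Δ_0 - h_0(2M_0 + M_1)/6 = -1/2.

-4.3750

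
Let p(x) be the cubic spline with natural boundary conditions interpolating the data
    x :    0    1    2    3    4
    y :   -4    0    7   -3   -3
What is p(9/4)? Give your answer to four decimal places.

5.4735

Let σ_i = p''(x_i). Step sizes h_i = 1, 1, 1, 1; slopes of the chords Δ_i = (y_(i+1) - y_i)/h_i = 4, 7, -10, 0.
  1·σ_0 + 4·σ_1 + 1·σ_2 = 6(Δ_1 - Δ_0) = 18
  1·σ_1 + 4·σ_2 + 1·σ_3 = 6(Δ_2 - Δ_1) = -102
  1·σ_2 + 4·σ_3 + 1·σ_4 = 6(Δ_3 - Δ_2) = 60
Natural end conditions: σ_0 = σ_4 = 0.
Solving the tridiagonal system: σ_0 = 0, σ_1 = 369/28, σ_2 = -243/7, σ_3 = 663/28, σ_4 = 0.
On [2, 3], p(x) = 7 - 19/8·(x - 2) - 243/14·(x - 2)² + 545/56·(x - 2)³.
With (x - 2) = 1/4: p(9/4) = 19617/3584.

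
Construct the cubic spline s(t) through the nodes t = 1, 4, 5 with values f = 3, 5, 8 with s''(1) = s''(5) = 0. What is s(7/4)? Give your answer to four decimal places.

Put m_i = s'' at the i-th knot. Here h = (3, 1) and Δ = (2/3, 3), so the interior equations h_(i-1)·m_(i-1) + 2(h_(i-1)+h_i)·m_i + h_i·m_(i+1) = 6(Δ_i − Δ_(i-1)) read
  3·m_0 + 8·m_1 + 1·m_2 = 6(Δ_1 - Δ_0) = 14
Natural end conditions: m_0 = m_2 = 0.
Solving the tridiagonal system: m_0 = 0, m_1 = 7/4, m_2 = 0.
On [1, 4], s(t) = 3 - 5/24·(t - 1) + 0·(t - 1)² + 7/72·(t - 1)³.
With (t - 1) = 3/4: s(7/4) = 1477/512.

2.8848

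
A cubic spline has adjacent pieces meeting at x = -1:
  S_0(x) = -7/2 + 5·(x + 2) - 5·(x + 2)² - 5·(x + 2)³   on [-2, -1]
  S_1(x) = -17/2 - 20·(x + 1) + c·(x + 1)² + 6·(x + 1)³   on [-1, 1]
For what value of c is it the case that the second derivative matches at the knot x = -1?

S_0''(x) = -10 - 30·(x + 2), so S_0''(-1) = -40. On the right, S_1''(-1) = 2c, so c = -20.

-20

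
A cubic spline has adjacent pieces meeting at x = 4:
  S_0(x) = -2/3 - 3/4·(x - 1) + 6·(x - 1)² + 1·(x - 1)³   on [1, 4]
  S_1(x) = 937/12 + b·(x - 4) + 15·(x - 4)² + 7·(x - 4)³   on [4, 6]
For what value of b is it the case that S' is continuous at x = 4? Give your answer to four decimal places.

62.2500

S_0'(x) = -3/4 + 12·(x - 1) + 3·(x - 1)², so S_0'(4) = 249/4. On the right, S_1'(4) = b, so b = 249/4.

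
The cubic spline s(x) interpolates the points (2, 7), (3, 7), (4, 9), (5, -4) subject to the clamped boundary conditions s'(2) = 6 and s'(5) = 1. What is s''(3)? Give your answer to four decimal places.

21.0667

Let M_i = s''(x_i). Step sizes h_i = 1, 1, 1; slopes of the chords Δ_i = (y_(i+1) - y_i)/h_i = 0, 2, -13.
  1·M_0 + 4·M_1 + 1·M_2 = 6(Δ_1 - Δ_0) = 12
  1·M_1 + 4·M_2 + 1·M_3 = 6(Δ_2 - Δ_1) = -90
Clamped end conditions give two more equations: 2h_0·M_0 + h_0·M_1 = 6(Δ_0 - s'(2)) = -36 and h_2·M_2 + 2h_2·M_3 = 6(s'(5) - Δ_2) = 84.
Solving the tridiagonal system: M_0 = -428/15, M_1 = 316/15, M_2 = -656/15, M_3 = 958/15.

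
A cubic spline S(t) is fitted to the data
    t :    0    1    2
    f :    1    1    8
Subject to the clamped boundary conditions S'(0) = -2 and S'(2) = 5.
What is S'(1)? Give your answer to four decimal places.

4.5000

Write σ_i for S''(x_i). With h_i = 1, 1 and divided differences Δ_i = 0, 7, the continuity of S' gives the tridiagonal system
  1·σ_0 + 4·σ_1 + 1·σ_2 = 6(Δ_1 - Δ_0) = 42
Clamped end conditions give two more equations: 2h_0·σ_0 + h_0·σ_1 = 6(Δ_0 - S'(0)) = 12 and h_1·σ_1 + 2h_1·σ_2 = 6(S'(2) - Δ_1) = -12.
Solving: σ_0 = -1, σ_1 = 14, σ_2 = -13.
On [1, 2], S'(t) = b_1 + 2c_1·(t - 1) + 3d_1·(t - 1)² with b_1 = Δ_1 - h_1(2σ_1 + σ_2)/6 = 9/2, c_1 = σ_1/2 = 7, d_1 = (σ_2 - σ_1)/(6h_1) = -9/2. So S'(1) = 9/2.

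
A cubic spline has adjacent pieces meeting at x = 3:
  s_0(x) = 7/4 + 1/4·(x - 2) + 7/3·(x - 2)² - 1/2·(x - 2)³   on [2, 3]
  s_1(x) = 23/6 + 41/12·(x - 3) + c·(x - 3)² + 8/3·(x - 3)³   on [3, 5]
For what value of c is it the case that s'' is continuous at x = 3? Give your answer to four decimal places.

s_0''(x) = 14/3 - 3·(x - 2), so s_0''(3) = 5/3. On the right, s_1''(3) = 2c, so c = 5/6.

0.8333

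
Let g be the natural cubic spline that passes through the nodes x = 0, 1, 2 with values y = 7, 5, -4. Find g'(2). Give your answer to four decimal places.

Write m_i for g''(x_i). With h_i = 1, 1 and divided differences Δ_i = -2, -9, the continuity of g' gives the tridiagonal system
  1·m_0 + 4·m_1 + 1·m_2 = 6(Δ_1 - Δ_0) = -42
Natural end conditions: m_0 = m_2 = 0.
Forward elimination and back-substitution give m_0 = 0, m_1 = -21/2, m_2 = 0.
On [1, 2], g'(x) = b_1 + 2c_1·(x - 1) + 3d_1·(x - 1)² with b_1 = Δ_1 - h_1(2m_1 + m_2)/6 = -11/2, c_1 = m_1/2 = -21/4, d_1 = (m_2 - m_1)/(6h_1) = 7/4. So g'(2) = -43/4.

-10.7500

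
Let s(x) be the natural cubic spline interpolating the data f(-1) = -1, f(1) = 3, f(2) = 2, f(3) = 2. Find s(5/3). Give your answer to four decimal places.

Put M_i = s'' at the i-th knot. Here h = (2, 1, 1) and Δ = (2, -1, 0), so the interior equations h_(i-1)·M_(i-1) + 2(h_(i-1)+h_i)·M_i + h_i·M_(i+1) = 6(Δ_i − Δ_(i-1)) read
  2·M_0 + 6·M_1 + 1·M_2 = 6(Δ_1 - Δ_0) = -18
  1·M_1 + 4·M_2 + 1·M_3 = 6(Δ_2 - Δ_1) = 6
Natural end conditions: M_0 = M_3 = 0.
Solving the tridiagonal system: M_0 = 0, M_1 = -78/23, M_2 = 54/23, M_3 = 0.
On [1, 2], s(x) = 3 - 6/23·(x - 1) - 39/23·(x - 1)² + 22/23·(x - 1)³.
With (x - 1) = 2/3: s(5/3) = 1463/621.

2.3559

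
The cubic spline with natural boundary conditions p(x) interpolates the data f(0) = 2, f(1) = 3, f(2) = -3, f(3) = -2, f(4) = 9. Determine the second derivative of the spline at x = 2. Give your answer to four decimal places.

With σ_i denoting the second derivative at x_i, h_i = 1, 1, 1, 1, and Δ_i = (y_(i+1) − y_i)/h_i = 1, -6, 1, 11:
  1·σ_0 + 4·σ_1 + 1·σ_2 = 6(Δ_1 - Δ_0) = -42
  1·σ_1 + 4·σ_2 + 1·σ_3 = 6(Δ_2 - Δ_1) = 42
  1·σ_2 + 4·σ_3 + 1·σ_4 = 6(Δ_3 - Δ_2) = 60
Natural end conditions: σ_0 = σ_4 = 0.
Solving the tridiagonal system: σ_0 = 0, σ_1 = -369/28, σ_2 = 75/7, σ_3 = 345/28, σ_4 = 0.

10.7143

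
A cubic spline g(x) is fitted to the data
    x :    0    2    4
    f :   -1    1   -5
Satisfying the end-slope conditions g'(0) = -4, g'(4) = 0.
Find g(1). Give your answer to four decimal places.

-0.8750

With M_i denoting the second derivative at x_i, h_i = 2, 2, and Δ_i = (y_(i+1) − y_i)/h_i = 1, -3:
  2·M_0 + 8·M_1 + 2·M_2 = 6(Δ_1 - Δ_0) = -24
Clamped end conditions give two more equations: 2h_0·M_0 + h_0·M_1 = 6(Δ_0 - g'(0)) = 30 and h_1·M_1 + 2h_1·M_2 = 6(g'(4) - Δ_1) = 18.
Hence M_0 = 23/2, M_1 = -8, M_2 = 17/2.
On [0, 2], g(x) = -1 - 4·x + 23/4·x² - 13/8·x³.
With x = 1: g(1) = -7/8.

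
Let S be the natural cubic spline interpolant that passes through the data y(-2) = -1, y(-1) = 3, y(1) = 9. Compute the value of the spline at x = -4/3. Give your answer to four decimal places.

1.7284

Let m_i = S''(x_i). Step sizes h_i = 1, 2; slopes of the chords Δ_i = (y_(i+1) - y_i)/h_i = 4, 3.
  1·m_0 + 6·m_1 + 2·m_2 = 6(Δ_1 - Δ_0) = -6
Natural end conditions: m_0 = m_2 = 0.
Hence m_0 = 0, m_1 = -1, m_2 = 0.
On [-2, -1], S(x) = -1 + 25/6·(x + 2) + 0·(x + 2)² - 1/6·(x + 2)³.
With (x + 2) = 2/3: S(-4/3) = 140/81.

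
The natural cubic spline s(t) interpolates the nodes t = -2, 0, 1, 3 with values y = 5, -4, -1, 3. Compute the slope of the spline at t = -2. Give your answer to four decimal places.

Put M_i = s'' at the i-th knot. Here h = (2, 1, 2) and Δ = (-9/2, 3, 2), so the interior equations h_(i-1)·M_(i-1) + 2(h_(i-1)+h_i)·M_i + h_i·M_(i+1) = 6(Δ_i − Δ_(i-1)) read
  2·M_0 + 6·M_1 + 1·M_2 = 6(Δ_1 - Δ_0) = 45
  1·M_1 + 6·M_2 + 2·M_3 = 6(Δ_2 - Δ_1) = -6
Natural end conditions: M_0 = M_3 = 0.
Forward elimination and back-substitution give M_0 = 0, M_1 = 276/35, M_2 = -81/35, M_3 = 0.
On [-2, 0], s'(t) = b_0 + 2c_0·(t + 2) + 3d_0·(t + 2)² with b_0 = Δ_0 - h_0(2M_0 + M_1)/6 = -499/70, c_0 = M_0/2 = 0, d_0 = (M_1 - M_0)/(6h_0) = 23/35. So s'(-2) = -499/70.

-7.1286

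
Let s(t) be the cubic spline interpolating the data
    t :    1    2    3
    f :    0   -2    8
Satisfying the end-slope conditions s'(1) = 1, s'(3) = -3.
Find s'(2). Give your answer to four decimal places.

6.5000

Write M_i for s''(x_i). With h_i = 1, 1 and divided differences Δ_i = -2, 10, the continuity of s' gives the tridiagonal system
  1·M_0 + 4·M_1 + 1·M_2 = 6(Δ_1 - Δ_0) = 72
Clamped end conditions give two more equations: 2h_0·M_0 + h_0·M_1 = 6(Δ_0 - s'(1)) = -18 and h_1·M_1 + 2h_1·M_2 = 6(s'(3) - Δ_1) = -78.
Hence M_0 = -29, M_1 = 40, M_2 = -59.
On [2, 3], s'(t) = b_1 + 2c_1·(t - 2) + 3d_1·(t - 2)² with b_1 = Δ_1 - h_1(2M_1 + M_2)/6 = 13/2, c_1 = M_1/2 = 20, d_1 = (M_2 - M_1)/(6h_1) = -33/2. So s'(2) = 13/2.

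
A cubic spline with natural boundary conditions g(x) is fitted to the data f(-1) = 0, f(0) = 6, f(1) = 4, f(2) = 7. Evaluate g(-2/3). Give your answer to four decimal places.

Let M_i = g''(x_i). Step sizes h_i = 1, 1, 1; slopes of the chords Δ_i = (y_(i+1) - y_i)/h_i = 6, -2, 3.
  1·M_0 + 4·M_1 + 1·M_2 = 6(Δ_1 - Δ_0) = -48
  1·M_1 + 4·M_2 + 1·M_3 = 6(Δ_2 - Δ_1) = 30
Natural end conditions: M_0 = M_3 = 0.
Solving: M_0 = 0, M_1 = -74/5, M_2 = 56/5, M_3 = 0.
On [-1, 0], g(x) = 0 + 127/15·(x + 1) + 0·(x + 1)² - 37/15·(x + 1)³.
With (x + 1) = 1/3: g(-2/3) = 1106/405.

2.7309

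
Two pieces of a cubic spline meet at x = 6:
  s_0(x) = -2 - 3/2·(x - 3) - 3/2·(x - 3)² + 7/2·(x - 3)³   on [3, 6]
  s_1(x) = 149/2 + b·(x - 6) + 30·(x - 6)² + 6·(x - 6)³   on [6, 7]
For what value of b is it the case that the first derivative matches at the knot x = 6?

s_0'(x) = -3/2 - 3·(x - 3) + 21/2·(x - 3)², so s_0'(6) = 84. On the right, s_1'(6) = b, so b = 84.

84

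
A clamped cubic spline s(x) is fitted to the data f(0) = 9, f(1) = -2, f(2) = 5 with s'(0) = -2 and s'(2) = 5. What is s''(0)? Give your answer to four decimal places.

With σ_i denoting the second derivative at x_i, h_i = 1, 1, and Δ_i = (y_(i+1) − y_i)/h_i = -11, 7:
  1·σ_0 + 4·σ_1 + 1·σ_2 = 6(Δ_1 - Δ_0) = 108
Clamped end conditions give two more equations: 2h_0·σ_0 + h_0·σ_1 = 6(Δ_0 - s'(0)) = -54 and h_1·σ_1 + 2h_1·σ_2 = 6(s'(2) - Δ_1) = -12.
Forward elimination and back-substitution give σ_0 = -101/2, σ_1 = 47, σ_2 = -59/2.

-50.5000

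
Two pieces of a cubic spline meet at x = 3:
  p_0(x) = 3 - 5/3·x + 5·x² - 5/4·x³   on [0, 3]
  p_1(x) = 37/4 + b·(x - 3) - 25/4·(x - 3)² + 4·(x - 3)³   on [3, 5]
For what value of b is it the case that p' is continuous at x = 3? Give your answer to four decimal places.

p_0'(x) = -5/3 + 10·x - 15/4·x², so p_0'(3) = -65/12. On the right, p_1'(3) = b, so b = -65/12.

-5.4167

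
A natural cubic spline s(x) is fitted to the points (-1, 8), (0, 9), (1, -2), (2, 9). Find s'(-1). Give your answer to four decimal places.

Put m_i = s'' at the i-th knot. Here h = (1, 1, 1) and Δ = (1, -11, 11), so the interior equations h_(i-1)·m_(i-1) + 2(h_(i-1)+h_i)·m_i + h_i·m_(i+1) = 6(Δ_i − Δ_(i-1)) read
  1·m_0 + 4·m_1 + 1·m_2 = 6(Δ_1 - Δ_0) = -72
  1·m_1 + 4·m_2 + 1·m_3 = 6(Δ_2 - Δ_1) = 132
Natural end conditions: m_0 = m_3 = 0.
Forward elimination and back-substitution give m_0 = 0, m_1 = -28, m_2 = 40, m_3 = 0.
On [-1, 0], s'(x) = b_0 + 2c_0·(x + 1) + 3d_0·(x + 1)² with b_0 = Δ_0 - h_0(2m_0 + m_1)/6 = 17/3, c_0 = m_0/2 = 0, d_0 = (m_1 - m_0)/(6h_0) = -14/3. So s'(-1) = 17/3.

5.6667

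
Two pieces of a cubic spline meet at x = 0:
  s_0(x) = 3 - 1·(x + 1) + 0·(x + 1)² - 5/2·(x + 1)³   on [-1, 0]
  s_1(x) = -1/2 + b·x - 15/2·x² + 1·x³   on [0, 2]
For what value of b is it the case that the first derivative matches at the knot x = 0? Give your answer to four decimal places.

-8.5000

s_0'(x) = -1 + 0·(x + 1) - 15/2·(x + 1)², so s_0'(0) = -17/2. On the right, s_1'(0) = b, so b = -17/2.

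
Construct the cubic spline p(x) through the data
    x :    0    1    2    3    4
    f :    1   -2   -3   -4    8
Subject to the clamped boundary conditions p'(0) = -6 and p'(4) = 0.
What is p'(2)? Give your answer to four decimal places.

-3.6429

With σ_i denoting the second derivative at x_i, h_i = 1, 1, 1, 1, and Δ_i = (y_(i+1) − y_i)/h_i = -3, -1, -1, 12:
  1·σ_0 + 4·σ_1 + 1·σ_2 = 6(Δ_1 - Δ_0) = 12
  1·σ_1 + 4·σ_2 + 1·σ_3 = 6(Δ_2 - Δ_1) = 0
  1·σ_2 + 4·σ_3 + 1·σ_4 = 6(Δ_3 - Δ_2) = 78
Clamped end conditions give two more equations: 2h_0·σ_0 + h_0·σ_1 = 6(Δ_0 - p'(0)) = 18 and h_3·σ_3 + 2h_3·σ_4 = 6(p'(4) - Δ_3) = -72.
Hence σ_0 = 201/28, σ_1 = 51/14, σ_2 = -39/4, σ_3 = 495/14, σ_4 = -1503/28.
On [2, 3], p'(x) = b_2 + 2c_2·(x - 2) + 3d_2·(x - 2)² with b_2 = Δ_2 - h_2(2σ_2 + σ_3)/6 = -51/14, c_2 = σ_2/2 = -39/8, d_2 = (σ_3 - σ_2)/(6h_2) = 421/56. So p'(2) = -51/14.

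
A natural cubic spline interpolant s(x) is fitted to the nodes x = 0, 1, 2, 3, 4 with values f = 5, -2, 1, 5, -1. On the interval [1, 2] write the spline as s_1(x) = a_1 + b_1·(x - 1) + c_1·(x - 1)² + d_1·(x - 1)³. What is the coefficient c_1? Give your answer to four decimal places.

7.2857

With M_i denoting the second derivative at x_i, h_i = 1, 1, 1, 1, and Δ_i = (y_(i+1) − y_i)/h_i = -7, 3, 4, -6:
  1·M_0 + 4·M_1 + 1·M_2 = 6(Δ_1 - Δ_0) = 60
  1·M_1 + 4·M_2 + 1·M_3 = 6(Δ_2 - Δ_1) = 6
  1·M_2 + 4·M_3 + 1·M_4 = 6(Δ_3 - Δ_2) = -60
Natural end conditions: M_0 = M_4 = 0.
Forward elimination and back-substitution give M_0 = 0, M_1 = 102/7, M_2 = 12/7, M_3 = -108/7, M_4 = 0.
On [1, 2], with s_1(x) = a_1 + b_1·(x - 1) + c_1·(x - 1)² + d_1·(x - 1)³: c_1 = M_1/2 = 51/7, d_1 = (M_2 - M_1)/(6h_1) = -15/7, b_1 = Δ_1 - h_1(2M_1 + M_2)/6 = -15/7.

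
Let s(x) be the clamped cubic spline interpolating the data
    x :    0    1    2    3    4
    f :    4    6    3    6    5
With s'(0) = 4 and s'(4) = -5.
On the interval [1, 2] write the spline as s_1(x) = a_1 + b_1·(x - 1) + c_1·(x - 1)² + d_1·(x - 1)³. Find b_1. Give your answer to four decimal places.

-1.6786

With M_i denoting the second derivative at x_i, h_i = 1, 1, 1, 1, and Δ_i = (y_(i+1) − y_i)/h_i = 2, -3, 3, -1:
  1·M_0 + 4·M_1 + 1·M_2 = 6(Δ_1 - Δ_0) = -30
  1·M_1 + 4·M_2 + 1·M_3 = 6(Δ_2 - Δ_1) = 36
  1·M_2 + 4·M_3 + 1·M_4 = 6(Δ_3 - Δ_2) = -24
Clamped end conditions give two more equations: 2h_0·M_0 + h_0·M_1 = 6(Δ_0 - s'(0)) = -12 and h_3·M_3 + 2h_3·M_4 = 6(s'(4) - Δ_3) = -24.
Forward elimination and back-substitution give M_0 = -9/14, M_1 = -75/7, M_2 = 27/2, M_3 = -51/7, M_4 = -117/14.
On [1, 2], with s_1(x) = a_1 + b_1·(x - 1) + c_1·(x - 1)² + d_1·(x - 1)³: c_1 = M_1/2 = -75/14, d_1 = (M_2 - M_1)/(6h_1) = 113/28, b_1 = Δ_1 - h_1(2M_1 + M_2)/6 = -47/28.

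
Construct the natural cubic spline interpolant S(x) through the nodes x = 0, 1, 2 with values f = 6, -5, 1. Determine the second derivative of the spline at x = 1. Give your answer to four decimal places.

25.5000

With M_i denoting the second derivative at x_i, h_i = 1, 1, and Δ_i = (y_(i+1) − y_i)/h_i = -11, 6:
  1·M_0 + 4·M_1 + 1·M_2 = 6(Δ_1 - Δ_0) = 102
Natural end conditions: M_0 = M_2 = 0.
Solving: M_0 = 0, M_1 = 51/2, M_2 = 0.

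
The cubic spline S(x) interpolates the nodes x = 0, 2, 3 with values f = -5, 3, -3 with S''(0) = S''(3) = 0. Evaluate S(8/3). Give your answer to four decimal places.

With M_i denoting the second derivative at x_i, h_i = 2, 1, and Δ_i = (y_(i+1) − y_i)/h_i = 4, -6:
  2·M_0 + 6·M_1 + 1·M_2 = 6(Δ_1 - Δ_0) = -60
Natural end conditions: M_0 = M_2 = 0.
Forward elimination and back-substitution give M_0 = 0, M_1 = -10, M_2 = 0.
On [2, 3], S(x) = 3 - 8/3·(x - 2) - 5·(x - 2)² + 5/3·(x - 2)³.
With (x - 2) = 2/3: S(8/3) = -41/81.

-0.5062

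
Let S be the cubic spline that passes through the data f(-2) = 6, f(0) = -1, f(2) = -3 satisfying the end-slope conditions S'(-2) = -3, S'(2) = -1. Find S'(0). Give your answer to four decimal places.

With σ_i denoting the second derivative at x_i, h_i = 2, 2, and Δ_i = (y_(i+1) − y_i)/h_i = -7/2, -1:
  2·σ_0 + 8·σ_1 + 2·σ_2 = 6(Δ_1 - Δ_0) = 15
Clamped end conditions give two more equations: 2h_0·σ_0 + h_0·σ_1 = 6(Δ_0 - S'(-2)) = -3 and h_1·σ_1 + 2h_1·σ_2 = 6(S'(2) - Δ_1) = 0.
Hence σ_0 = -17/8, σ_1 = 11/4, σ_2 = -11/8.
On [0, 2], S'(x) = b_1 + 2c_1·x + 3d_1·x² with b_1 = Δ_1 - h_1(2σ_1 + σ_2)/6 = -19/8, c_1 = σ_1/2 = 11/8, d_1 = (σ_2 - σ_1)/(6h_1) = -11/32. So S'(0) = -19/8.

-2.3750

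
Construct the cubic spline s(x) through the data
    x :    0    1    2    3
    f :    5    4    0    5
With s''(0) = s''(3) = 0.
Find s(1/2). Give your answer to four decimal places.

Put σ_i = s'' at the i-th knot. Here h = (1, 1, 1) and Δ = (-1, -4, 5), so the interior equations h_(i-1)·σ_(i-1) + 2(h_(i-1)+h_i)·σ_i + h_i·σ_(i+1) = 6(Δ_i − Δ_(i-1)) read
  1·σ_0 + 4·σ_1 + 1·σ_2 = 6(Δ_1 - Δ_0) = -18
  1·σ_1 + 4·σ_2 + 1·σ_3 = 6(Δ_2 - Δ_1) = 54
Natural end conditions: σ_0 = σ_3 = 0.
Forward elimination and back-substitution give σ_0 = 0, σ_1 = -42/5, σ_2 = 78/5, σ_3 = 0.
On [0, 1], s(x) = 5 + 2/5·x + 0·x² - 7/5·x³.
With x = 1/2: s(1/2) = 201/40.

5.0250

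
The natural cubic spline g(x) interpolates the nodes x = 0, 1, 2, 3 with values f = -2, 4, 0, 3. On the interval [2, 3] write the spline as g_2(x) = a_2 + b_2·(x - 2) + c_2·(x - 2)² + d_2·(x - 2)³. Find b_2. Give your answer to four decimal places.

Put m_i = g'' at the i-th knot. Here h = (1, 1, 1) and Δ = (6, -4, 3), so the interior equations h_(i-1)·m_(i-1) + 2(h_(i-1)+h_i)·m_i + h_i·m_(i+1) = 6(Δ_i − Δ_(i-1)) read
  1·m_0 + 4·m_1 + 1·m_2 = 6(Δ_1 - Δ_0) = -60
  1·m_1 + 4·m_2 + 1·m_3 = 6(Δ_2 - Δ_1) = 42
Natural end conditions: m_0 = m_3 = 0.
Hence m_0 = 0, m_1 = -94/5, m_2 = 76/5, m_3 = 0.
On [2, 3], with g_2(x) = a_2 + b_2·(x - 2) + c_2·(x - 2)² + d_2·(x - 2)³: c_2 = m_2/2 = 38/5, d_2 = (m_3 - m_2)/(6h_2) = -38/15, b_2 = Δ_2 - h_2(2m_2 + m_3)/6 = -31/15.

-2.0667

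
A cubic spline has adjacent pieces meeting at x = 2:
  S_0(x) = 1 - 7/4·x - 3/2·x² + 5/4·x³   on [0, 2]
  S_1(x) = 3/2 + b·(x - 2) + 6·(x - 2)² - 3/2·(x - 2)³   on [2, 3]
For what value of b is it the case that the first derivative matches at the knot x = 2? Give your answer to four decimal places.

S_0'(x) = -7/4 - 3·x + 15/4·x², so S_0'(2) = 29/4. On the right, S_1'(2) = b, so b = 29/4.

7.2500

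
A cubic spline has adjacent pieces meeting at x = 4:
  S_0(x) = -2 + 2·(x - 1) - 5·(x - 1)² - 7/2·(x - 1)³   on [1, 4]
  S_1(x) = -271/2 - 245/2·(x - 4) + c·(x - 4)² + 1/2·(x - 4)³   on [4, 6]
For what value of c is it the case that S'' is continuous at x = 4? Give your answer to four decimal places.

-36.5000

S_0''(x) = -10 - 21·(x - 1), so S_0''(4) = -73. On the right, S_1''(4) = 2c, so c = -73/2.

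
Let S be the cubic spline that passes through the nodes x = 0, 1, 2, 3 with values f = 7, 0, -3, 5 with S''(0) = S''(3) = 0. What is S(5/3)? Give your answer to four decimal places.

-3.0864

Put m_i = S'' at the i-th knot. Here h = (1, 1, 1) and Δ = (-7, -3, 8), so the interior equations h_(i-1)·m_(i-1) + 2(h_(i-1)+h_i)·m_i + h_i·m_(i+1) = 6(Δ_i − Δ_(i-1)) read
  1·m_0 + 4·m_1 + 1·m_2 = 6(Δ_1 - Δ_0) = 24
  1·m_1 + 4·m_2 + 1·m_3 = 6(Δ_2 - Δ_1) = 66
Natural end conditions: m_0 = m_3 = 0.
Forward elimination and back-substitution give m_0 = 0, m_1 = 2, m_2 = 16, m_3 = 0.
On [1, 2], S(x) = 0 - 19/3·(x - 1) + 1·(x - 1)² + 7/3·(x - 1)³.
With (x - 1) = 2/3: S(5/3) = -250/81.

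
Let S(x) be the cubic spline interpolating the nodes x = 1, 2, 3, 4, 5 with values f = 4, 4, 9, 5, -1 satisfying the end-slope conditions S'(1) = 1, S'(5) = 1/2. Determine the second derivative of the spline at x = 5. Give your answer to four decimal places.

21.7321

Put M_i = S'' at the i-th knot. Here h = (1, 1, 1, 1) and Δ = (0, 5, -4, -6), so the interior equations h_(i-1)·M_(i-1) + 2(h_(i-1)+h_i)·M_i + h_i·M_(i+1) = 6(Δ_i − Δ_(i-1)) read
  1·M_0 + 4·M_1 + 1·M_2 = 6(Δ_1 - Δ_0) = 30
  1·M_1 + 4·M_2 + 1·M_3 = 6(Δ_2 - Δ_1) = -54
  1·M_2 + 4·M_3 + 1·M_4 = 6(Δ_3 - Δ_2) = -12
Clamped end conditions give two more equations: 2h_0·M_0 + h_0·M_1 = 6(Δ_0 - S'(1)) = -6 and h_3·M_3 + 2h_3·M_4 = 6(S'(5) - Δ_3) = 39.
Hence M_0 = -559/56, M_1 = 391/28, M_2 = -127/8, M_3 = -125/28, M_4 = 1217/56.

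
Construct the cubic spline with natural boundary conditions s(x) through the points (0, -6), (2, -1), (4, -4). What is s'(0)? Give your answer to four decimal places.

Put σ_i = s'' at the i-th knot. Here h = (2, 2) and Δ = (5/2, -3/2), so the interior equations h_(i-1)·σ_(i-1) + 2(h_(i-1)+h_i)·σ_i + h_i·σ_(i+1) = 6(Δ_i − Δ_(i-1)) read
  2·σ_0 + 8·σ_1 + 2·σ_2 = 6(Δ_1 - Δ_0) = -24
Natural end conditions: σ_0 = σ_2 = 0.
Forward elimination and back-substitution give σ_0 = 0, σ_1 = -3, σ_2 = 0.
On [0, 2], s'(x) = b_0 + 2c_0·x + 3d_0·x² with b_0 = Δ_0 - h_0(2σ_0 + σ_1)/6 = 7/2, c_0 = σ_0/2 = 0, d_0 = (σ_1 - σ_0)/(6h_0) = -1/4. So s'(0) = 7/2.

3.5000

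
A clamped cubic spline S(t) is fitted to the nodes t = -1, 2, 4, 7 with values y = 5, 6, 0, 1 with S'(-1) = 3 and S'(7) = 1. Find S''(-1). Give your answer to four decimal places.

Write M_i for S''(x_i). With h_i = 3, 2, 3 and divided differences Δ_i = 1/3, -3, 1/3, the continuity of S' gives the tridiagonal system
  3·M_0 + 10·M_1 + 2·M_2 = 6(Δ_1 - Δ_0) = -20
  2·M_1 + 10·M_2 + 3·M_3 = 6(Δ_2 - Δ_1) = 20
Clamped end conditions give two more equations: 2h_0·M_0 + h_0·M_1 = 6(Δ_0 - S'(-1)) = -16 and h_2·M_2 + 2h_2·M_3 = 6(S'(7) - Δ_2) = 4.
Solving: M_0 = -452/273, M_1 = -184/91, M_2 = 236/91, M_3 = -172/273.

-1.6557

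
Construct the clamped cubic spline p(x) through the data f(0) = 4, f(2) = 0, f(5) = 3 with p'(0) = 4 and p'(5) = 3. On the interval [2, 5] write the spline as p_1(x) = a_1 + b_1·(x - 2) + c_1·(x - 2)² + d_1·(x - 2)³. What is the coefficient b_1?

Write m_i for p''(x_i). With h_i = 2, 3 and divided differences Δ_i = -2, 1, the continuity of p' gives the tridiagonal system
  2·m_0 + 10·m_1 + 3·m_2 = 6(Δ_1 - Δ_0) = 18
Clamped end conditions give two more equations: 2h_0·m_0 + h_0·m_1 = 6(Δ_0 - p'(0)) = -36 and h_1·m_1 + 2h_1·m_2 = 6(p'(5) - Δ_1) = 12.
Solving: m_0 = -11, m_1 = 4, m_2 = 0.
On [2, 5], with p_1(x) = a_1 + b_1·(x - 2) + c_1·(x - 2)² + d_1·(x - 2)³: c_1 = m_1/2 = 2, d_1 = (m_2 - m_1)/(6h_1) = -2/9, b_1 = Δ_1 - h_1(2m_1 + m_2)/6 = -3.

-3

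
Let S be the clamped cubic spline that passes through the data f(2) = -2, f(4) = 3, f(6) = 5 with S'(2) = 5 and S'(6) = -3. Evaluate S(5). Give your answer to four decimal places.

With σ_i denoting the second derivative at x_i, h_i = 2, 2, and Δ_i = (y_(i+1) − y_i)/h_i = 5/2, 1:
  2·σ_0 + 8·σ_1 + 2·σ_2 = 6(Δ_1 - Δ_0) = -9
Clamped end conditions give two more equations: 2h_0·σ_0 + h_0·σ_1 = 6(Δ_0 - S'(2)) = -15 and h_1·σ_1 + 2h_1·σ_2 = 6(S'(6) - Δ_1) = -24.
Forward elimination and back-substitution give σ_0 = -37/8, σ_1 = 7/4, σ_2 = -55/8.
On [4, 6], S(x) = 3 + 17/8·(x - 4) + 7/8·(x - 4)² - 23/32·(x - 4)³.
With (x - 4) = 1: S(5) = 169/32.

5.2813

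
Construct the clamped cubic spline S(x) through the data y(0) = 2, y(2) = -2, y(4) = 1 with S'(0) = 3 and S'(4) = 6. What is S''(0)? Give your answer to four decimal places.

Write σ_i for S''(x_i). With h_i = 2, 2 and divided differences Δ_i = -2, 3/2, the continuity of S' gives the tridiagonal system
  2·σ_0 + 8·σ_1 + 2·σ_2 = 6(Δ_1 - Δ_0) = 21
Clamped end conditions give two more equations: 2h_0·σ_0 + h_0·σ_1 = 6(Δ_0 - S'(0)) = -30 and h_1·σ_1 + 2h_1·σ_2 = 6(S'(4) - Δ_1) = 27.
Hence σ_0 = -75/8, σ_1 = 15/4, σ_2 = 39/8.

-9.3750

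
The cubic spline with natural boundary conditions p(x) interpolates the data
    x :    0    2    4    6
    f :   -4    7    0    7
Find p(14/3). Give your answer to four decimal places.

0.5062

Write M_i for p''(x_i). With h_i = 2, 2, 2 and divided differences Δ_i = 11/2, -7/2, 7/2, the continuity of p' gives the tridiagonal system
  2·M_0 + 8·M_1 + 2·M_2 = 6(Δ_1 - Δ_0) = -54
  2·M_1 + 8·M_2 + 2·M_3 = 6(Δ_2 - Δ_1) = 42
Natural end conditions: M_0 = M_3 = 0.
Forward elimination and back-substitution give M_0 = 0, M_1 = -43/5, M_2 = 37/5, M_3 = 0.
On [4, 6], p(x) = 0 - 43/30·(x - 4) + 37/10·(x - 4)² - 37/60·(x - 4)³.
With (x - 4) = 2/3: p(14/3) = 41/81.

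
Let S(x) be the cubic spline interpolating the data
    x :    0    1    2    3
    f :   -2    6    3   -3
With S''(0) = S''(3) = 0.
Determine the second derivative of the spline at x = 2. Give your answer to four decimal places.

-0.4000

Let M_i = S''(x_i). Step sizes h_i = 1, 1, 1; slopes of the chords Δ_i = (y_(i+1) - y_i)/h_i = 8, -3, -6.
  1·M_0 + 4·M_1 + 1·M_2 = 6(Δ_1 - Δ_0) = -66
  1·M_1 + 4·M_2 + 1·M_3 = 6(Δ_2 - Δ_1) = -18
Natural end conditions: M_0 = M_3 = 0.
Hence M_0 = 0, M_1 = -82/5, M_2 = -2/5, M_3 = 0.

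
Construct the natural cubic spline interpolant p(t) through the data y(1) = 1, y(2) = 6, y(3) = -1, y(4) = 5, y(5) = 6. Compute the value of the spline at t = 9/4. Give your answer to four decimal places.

4.4835

Put M_i = p'' at the i-th knot. Here h = (1, 1, 1, 1) and Δ = (5, -7, 6, 1), so the interior equations h_(i-1)·M_(i-1) + 2(h_(i-1)+h_i)·M_i + h_i·M_(i+1) = 6(Δ_i − Δ_(i-1)) read
  1·M_0 + 4·M_1 + 1·M_2 = 6(Δ_1 - Δ_0) = -72
  1·M_1 + 4·M_2 + 1·M_3 = 6(Δ_2 - Δ_1) = 78
  1·M_2 + 4·M_3 + 1·M_4 = 6(Δ_3 - Δ_2) = -30
Natural end conditions: M_0 = M_4 = 0.
Hence M_0 = 0, M_1 = -711/28, M_2 = 207/7, M_3 = -417/28, M_4 = 0.
On [2, 3], p(t) = 6 - 97/28·(t - 2) - 711/56·(t - 2)² + 513/56·(t - 2)³.
With (t - 2) = 1/4: p(9/4) = 16069/3584.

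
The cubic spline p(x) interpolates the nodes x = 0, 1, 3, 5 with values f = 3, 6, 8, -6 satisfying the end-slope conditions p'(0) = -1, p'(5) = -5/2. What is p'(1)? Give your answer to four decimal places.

Let M_i = p''(x_i). Step sizes h_i = 1, 2, 2; slopes of the chords Δ_i = (y_(i+1) - y_i)/h_i = 3, 1, -7.
  1·M_0 + 6·M_1 + 2·M_2 = 6(Δ_1 - Δ_0) = -12
  2·M_1 + 8·M_2 + 2·M_3 = 6(Δ_2 - Δ_1) = -48
Clamped end conditions give two more equations: 2h_0·M_0 + h_0·M_1 = 6(Δ_0 - p'(0)) = 24 and h_2·M_2 + 2h_2·M_3 = 6(p'(5) - Δ_2) = 27.
Forward elimination and back-substitution give M_0 = 291/23, M_1 = -30/23, M_2 = -387/46, M_3 = 252/23.
On [1, 3], p'(x) = b_1 + 2c_1·(x - 1) + 3d_1·(x - 1)² with b_1 = Δ_1 - h_1(2M_1 + M_2)/6 = 215/46, c_1 = M_1/2 = -15/23, d_1 = (M_2 - M_1)/(6h_1) = -109/184. So p'(1) = 215/46.

4.6739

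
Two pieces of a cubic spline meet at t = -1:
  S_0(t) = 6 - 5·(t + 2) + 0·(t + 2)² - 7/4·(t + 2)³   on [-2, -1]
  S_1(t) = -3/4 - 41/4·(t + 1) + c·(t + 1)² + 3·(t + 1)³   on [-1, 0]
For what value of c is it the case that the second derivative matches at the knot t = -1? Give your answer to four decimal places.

-5.2500

S_0''(t) = 0 - 21/2·(t + 2), so S_0''(-1) = -21/2. On the right, S_1''(-1) = 2c, so c = -21/4.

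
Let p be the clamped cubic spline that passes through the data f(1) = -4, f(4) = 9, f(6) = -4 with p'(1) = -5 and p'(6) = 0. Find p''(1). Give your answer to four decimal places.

Let M_i = p''(x_i). Step sizes h_i = 3, 2; slopes of the chords Δ_i = (y_(i+1) - y_i)/h_i = 13/3, -13/2.
  3·M_0 + 10·M_1 + 2·M_2 = 6(Δ_1 - Δ_0) = -65
Clamped end conditions give two more equations: 2h_0·M_0 + h_0·M_1 = 6(Δ_0 - p'(1)) = 56 and h_1·M_1 + 2h_1·M_2 = 6(p'(6) - Δ_1) = 39.
Solving the tridiagonal system: M_0 = 101/6, M_1 = -15, M_2 = 69/4.

16.8333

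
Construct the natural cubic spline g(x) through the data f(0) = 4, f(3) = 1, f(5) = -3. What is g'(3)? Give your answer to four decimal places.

Write m_i for g''(x_i). With h_i = 3, 2 and divided differences Δ_i = -1, -2, the continuity of g' gives the tridiagonal system
  3·m_0 + 10·m_1 + 2·m_2 = 6(Δ_1 - Δ_0) = -6
Natural end conditions: m_0 = m_2 = 0.
Hence m_0 = 0, m_1 = -3/5, m_2 = 0.
On [3, 5], g'(x) = b_1 + 2c_1·(x - 3) + 3d_1·(x - 3)² with b_1 = Δ_1 - h_1(2m_1 + m_2)/6 = -8/5, c_1 = m_1/2 = -3/10, d_1 = (m_2 - m_1)/(6h_1) = 1/20. So g'(3) = -8/5.

-1.6000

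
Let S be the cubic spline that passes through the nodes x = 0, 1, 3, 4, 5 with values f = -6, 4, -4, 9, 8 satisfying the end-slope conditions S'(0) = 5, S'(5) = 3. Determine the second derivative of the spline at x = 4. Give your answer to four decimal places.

-36.9063

Let σ_i = S''(x_i). Step sizes h_i = 1, 2, 1, 1; slopes of the chords Δ_i = (y_(i+1) - y_i)/h_i = 10, -4, 13, -1.
  1·σ_0 + 6·σ_1 + 2·σ_2 = 6(Δ_1 - Δ_0) = -84
  2·σ_1 + 6·σ_2 + 1·σ_3 = 6(Δ_2 - Δ_1) = 102
  1·σ_2 + 4·σ_3 + 1·σ_4 = 6(Δ_3 - Δ_2) = -84
Clamped end conditions give two more equations: 2h_0·σ_0 + h_0·σ_1 = 6(Δ_0 - S'(0)) = 30 and h_3·σ_3 + 2h_3·σ_4 = 6(S'(5) - Δ_3) = 24.
Solving: σ_0 = 961/32, σ_1 = -481/16, σ_2 = 2123/64, σ_3 = -1181/32, σ_4 = 1949/64.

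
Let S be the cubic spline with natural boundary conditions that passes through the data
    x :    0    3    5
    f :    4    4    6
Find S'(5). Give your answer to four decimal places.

1.2000

Let σ_i = S''(x_i). Step sizes h_i = 3, 2; slopes of the chords Δ_i = (y_(i+1) - y_i)/h_i = 0, 1.
  3·σ_0 + 10·σ_1 + 2·σ_2 = 6(Δ_1 - Δ_0) = 6
Natural end conditions: σ_0 = σ_2 = 0.
Hence σ_0 = 0, σ_1 = 3/5, σ_2 = 0.
On [3, 5], S'(x) = b_1 + 2c_1·(x - 3) + 3d_1·(x - 3)² with b_1 = Δ_1 - h_1(2σ_1 + σ_2)/6 = 3/5, c_1 = σ_1/2 = 3/10, d_1 = (σ_2 - σ_1)/(6h_1) = -1/20. So S'(5) = 6/5.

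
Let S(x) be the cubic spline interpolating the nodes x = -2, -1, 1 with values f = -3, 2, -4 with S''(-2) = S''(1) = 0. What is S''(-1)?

-8

Put m_i = S'' at the i-th knot. Here h = (1, 2) and Δ = (5, -3), so the interior equations h_(i-1)·m_(i-1) + 2(h_(i-1)+h_i)·m_i + h_i·m_(i+1) = 6(Δ_i − Δ_(i-1)) read
  1·m_0 + 6·m_1 + 2·m_2 = 6(Δ_1 - Δ_0) = -48
Natural end conditions: m_0 = m_2 = 0.
Solving: m_0 = 0, m_1 = -8, m_2 = 0.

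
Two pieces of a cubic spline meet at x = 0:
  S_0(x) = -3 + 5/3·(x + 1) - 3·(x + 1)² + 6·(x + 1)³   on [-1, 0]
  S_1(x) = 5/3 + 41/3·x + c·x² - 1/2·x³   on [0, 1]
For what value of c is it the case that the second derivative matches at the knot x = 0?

S_0''(x) = -6 + 36·(x + 1), so S_0''(0) = 30. On the right, S_1''(0) = 2c, so c = 15.

15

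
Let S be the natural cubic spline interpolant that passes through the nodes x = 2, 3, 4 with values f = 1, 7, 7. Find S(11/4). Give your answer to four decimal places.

5.9922

Put m_i = S'' at the i-th knot. Here h = (1, 1) and Δ = (6, 0), so the interior equations h_(i-1)·m_(i-1) + 2(h_(i-1)+h_i)·m_i + h_i·m_(i+1) = 6(Δ_i − Δ_(i-1)) read
  1·m_0 + 4·m_1 + 1·m_2 = 6(Δ_1 - Δ_0) = -36
Natural end conditions: m_0 = m_2 = 0.
Solving the tridiagonal system: m_0 = 0, m_1 = -9, m_2 = 0.
On [2, 3], S(x) = 1 + 15/2·(x - 2) + 0·(x - 2)² - 3/2·(x - 2)³.
With (x - 2) = 3/4: S(11/4) = 767/128.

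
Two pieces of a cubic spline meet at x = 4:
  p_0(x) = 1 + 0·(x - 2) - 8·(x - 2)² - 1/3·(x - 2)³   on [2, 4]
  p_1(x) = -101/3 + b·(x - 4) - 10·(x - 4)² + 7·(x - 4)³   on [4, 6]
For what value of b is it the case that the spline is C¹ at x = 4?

p_0'(x) = 0 - 16·(x - 2) - 1·(x - 2)², so p_0'(4) = -36. On the right, p_1'(4) = b, so b = -36.

-36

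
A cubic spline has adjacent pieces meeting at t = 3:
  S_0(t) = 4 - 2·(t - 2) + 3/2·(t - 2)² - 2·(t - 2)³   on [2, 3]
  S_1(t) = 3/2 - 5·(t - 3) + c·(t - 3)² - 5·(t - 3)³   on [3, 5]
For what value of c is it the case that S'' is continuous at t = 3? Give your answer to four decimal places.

-4.5000

S_0''(t) = 3 - 12·(t - 2), so S_0''(3) = -9. On the right, S_1''(3) = 2c, so c = -9/2.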